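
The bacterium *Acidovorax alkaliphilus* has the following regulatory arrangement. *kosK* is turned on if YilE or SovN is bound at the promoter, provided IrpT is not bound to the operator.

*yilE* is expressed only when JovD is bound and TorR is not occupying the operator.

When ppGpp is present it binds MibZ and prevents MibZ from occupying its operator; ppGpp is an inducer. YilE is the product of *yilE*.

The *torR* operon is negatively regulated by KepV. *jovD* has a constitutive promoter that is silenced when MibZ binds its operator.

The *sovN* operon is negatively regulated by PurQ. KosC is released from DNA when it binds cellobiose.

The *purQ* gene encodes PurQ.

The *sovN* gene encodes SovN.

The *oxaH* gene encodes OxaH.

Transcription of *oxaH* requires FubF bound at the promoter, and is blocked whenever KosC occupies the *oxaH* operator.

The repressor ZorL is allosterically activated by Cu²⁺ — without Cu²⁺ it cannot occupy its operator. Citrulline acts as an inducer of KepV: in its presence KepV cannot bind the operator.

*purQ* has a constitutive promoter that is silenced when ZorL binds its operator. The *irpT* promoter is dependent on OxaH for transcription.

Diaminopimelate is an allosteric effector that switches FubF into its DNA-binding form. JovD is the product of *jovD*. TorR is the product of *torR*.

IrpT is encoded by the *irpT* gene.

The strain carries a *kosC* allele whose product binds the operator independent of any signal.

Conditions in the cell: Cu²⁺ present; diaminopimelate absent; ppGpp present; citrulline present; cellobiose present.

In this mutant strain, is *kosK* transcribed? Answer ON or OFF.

ON

Citrulline is present, so KepV is inactive.
With no repressor bound, *torR* is transcribed.
So TorR is produced and active.
ppGpp is present, so MibZ is inactive.
With no repressor bound, *jovD* is transcribed.
So JovD is produced and active.
With repressor TorR bound, *yilE* is not transcribed.
So YilE is not produced.
KosC is constitutively active in this strain.
Diaminopimelate is absent, so FubF is inactive.
With repressor KosC bound, *oxaH* is not transcribed.
So OxaH is not produced.
Required activator OxaH is absent, so *irpT* is not transcribed.
So IrpT is not produced.
Cu²⁺ is present, so ZorL is active.
With repressor ZorL bound, *purQ* is not transcribed.
So PurQ is not produced.
With no repressor bound, *sovN* is transcribed.
So SovN is produced and active.
Activator SovN is present, so *kosK* is transcribed.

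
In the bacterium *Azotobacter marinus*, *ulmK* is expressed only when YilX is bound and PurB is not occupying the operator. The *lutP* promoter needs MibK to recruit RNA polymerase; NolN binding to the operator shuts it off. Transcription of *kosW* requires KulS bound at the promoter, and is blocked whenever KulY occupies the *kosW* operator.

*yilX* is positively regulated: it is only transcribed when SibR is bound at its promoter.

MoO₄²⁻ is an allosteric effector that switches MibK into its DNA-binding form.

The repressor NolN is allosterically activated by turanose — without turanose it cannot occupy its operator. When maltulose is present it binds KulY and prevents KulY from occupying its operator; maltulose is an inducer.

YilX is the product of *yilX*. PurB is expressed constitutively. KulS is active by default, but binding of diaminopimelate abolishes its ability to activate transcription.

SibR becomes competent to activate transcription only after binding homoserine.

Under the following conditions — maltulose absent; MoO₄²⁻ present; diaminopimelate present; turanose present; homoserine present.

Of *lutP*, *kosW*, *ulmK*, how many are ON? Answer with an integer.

0

Turanose is present, so NolN is active.
MoO₄²⁻ is present, so MibK is active.
With repressor NolN bound, *lutP* is not transcribed.
→ *lutP* is OFF.
Maltulose is absent, so KulY is active.
Diaminopimelate is present, so KulS is inactive.
With repressor KulY bound, *kosW* is not transcribed.
→ *kosW* is OFF.
PurB is produced constitutively and is active.
Homoserine is present, so SibR is active.
No repressor is bound and SibR is active, so *yilX* is transcribed.
So YilX is produced and active.
With repressor PurB bound, *ulmK* is not transcribed.
→ *ulmK* is OFF.
0 of the 3 genes are transcribed.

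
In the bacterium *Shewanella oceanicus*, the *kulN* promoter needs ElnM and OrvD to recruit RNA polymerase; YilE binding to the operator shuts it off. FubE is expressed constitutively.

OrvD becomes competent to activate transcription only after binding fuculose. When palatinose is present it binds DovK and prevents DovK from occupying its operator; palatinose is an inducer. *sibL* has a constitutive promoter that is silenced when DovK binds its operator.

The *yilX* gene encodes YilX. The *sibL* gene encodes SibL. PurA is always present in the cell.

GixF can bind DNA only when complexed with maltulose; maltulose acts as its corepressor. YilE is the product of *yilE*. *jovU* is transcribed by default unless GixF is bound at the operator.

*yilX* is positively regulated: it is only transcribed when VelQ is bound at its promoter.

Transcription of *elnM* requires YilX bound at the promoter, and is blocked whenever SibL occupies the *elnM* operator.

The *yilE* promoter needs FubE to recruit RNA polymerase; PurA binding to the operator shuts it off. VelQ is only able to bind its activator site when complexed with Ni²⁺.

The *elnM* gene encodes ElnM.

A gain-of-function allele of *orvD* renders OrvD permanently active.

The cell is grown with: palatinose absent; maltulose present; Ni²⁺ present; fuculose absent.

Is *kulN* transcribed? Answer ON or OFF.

ON

Ni²⁺ is present, so VelQ is active.
No repressor is bound and VelQ is active, so *yilX* is transcribed.
So YilX is produced and active.
Palatinose is absent, so DovK is active.
With repressor DovK bound, *sibL* is not transcribed.
So SibL is not produced.
No repressor is bound and YilX is active, so *elnM* is transcribed.
So ElnM is produced and active.
PurA is produced constitutively and is active.
FubE is produced constitutively and is active.
With repressor PurA bound, *yilE* is not transcribed.
So YilE is not produced.
OrvD is constitutively active in this strain.
No repressor is bound and ElnM and OrvD are active, so *kulN* is transcribed.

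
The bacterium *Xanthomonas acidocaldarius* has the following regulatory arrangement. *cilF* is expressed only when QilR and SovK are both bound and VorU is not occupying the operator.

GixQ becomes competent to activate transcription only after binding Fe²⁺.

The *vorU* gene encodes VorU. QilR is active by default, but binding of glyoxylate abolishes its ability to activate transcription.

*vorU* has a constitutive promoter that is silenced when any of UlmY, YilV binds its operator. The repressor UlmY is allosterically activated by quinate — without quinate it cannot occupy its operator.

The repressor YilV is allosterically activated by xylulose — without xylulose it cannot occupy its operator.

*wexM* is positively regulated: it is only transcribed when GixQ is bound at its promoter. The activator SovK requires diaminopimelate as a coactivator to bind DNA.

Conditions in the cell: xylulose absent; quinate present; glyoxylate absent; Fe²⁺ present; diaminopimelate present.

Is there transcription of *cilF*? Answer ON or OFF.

ON

Quinate is present, so UlmY is active.
Xylulose is absent, so YilV is inactive.
With repressor UlmY bound, *vorU* is not transcribed.
So VorU is not produced.
Glyoxylate is absent, so QilR is active.
Diaminopimelate is present, so SovK is active.
No repressor is bound and QilR and SovK are active, so *cilF* is transcribed.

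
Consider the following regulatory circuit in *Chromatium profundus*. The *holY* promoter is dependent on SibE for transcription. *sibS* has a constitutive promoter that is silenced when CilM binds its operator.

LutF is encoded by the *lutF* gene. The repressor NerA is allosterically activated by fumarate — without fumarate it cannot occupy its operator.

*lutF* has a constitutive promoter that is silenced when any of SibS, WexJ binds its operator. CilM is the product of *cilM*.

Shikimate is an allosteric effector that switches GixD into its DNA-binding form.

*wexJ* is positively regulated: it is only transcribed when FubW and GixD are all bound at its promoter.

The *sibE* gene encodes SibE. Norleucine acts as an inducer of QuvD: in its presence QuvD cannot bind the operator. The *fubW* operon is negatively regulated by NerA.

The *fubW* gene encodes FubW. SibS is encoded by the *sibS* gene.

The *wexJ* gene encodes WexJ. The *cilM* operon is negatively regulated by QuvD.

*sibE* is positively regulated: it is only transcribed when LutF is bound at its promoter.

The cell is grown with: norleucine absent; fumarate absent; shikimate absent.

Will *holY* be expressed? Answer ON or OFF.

Norleucine is absent, so QuvD is active.
With repressor QuvD bound, *cilM* is not transcribed.
So CilM is not produced.
With no repressor bound, *sibS* is transcribed.
So SibS is produced and active.
Fumarate is absent, so NerA is inactive.
With no repressor bound, *fubW* is transcribed.
So FubW is produced and active.
Shikimate is absent, so GixD is inactive.
Required activator GixD is absent, so *wexJ* is not transcribed.
So WexJ is not produced.
With repressor SibS bound, *lutF* is not transcribed.
So LutF is not produced.
Required activator LutF is absent, so *sibE* is not transcribed.
So SibE is not produced.
Required activator SibE is absent, so *holY* is not transcribed.

OFF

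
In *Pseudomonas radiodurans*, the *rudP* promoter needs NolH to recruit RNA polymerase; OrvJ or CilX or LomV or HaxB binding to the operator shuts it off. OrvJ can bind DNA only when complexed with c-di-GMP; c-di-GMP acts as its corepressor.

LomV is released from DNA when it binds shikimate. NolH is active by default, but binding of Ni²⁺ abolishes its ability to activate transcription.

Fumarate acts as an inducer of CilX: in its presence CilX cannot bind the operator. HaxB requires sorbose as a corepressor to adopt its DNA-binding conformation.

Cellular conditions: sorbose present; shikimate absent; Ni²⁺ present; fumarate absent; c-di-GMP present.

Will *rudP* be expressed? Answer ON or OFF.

OFF

c-di-GMP is present, so OrvJ is active.
Fumarate is absent, so CilX is active.
Shikimate is absent, so LomV is active.
Sorbose is present, so HaxB is active.
Ni²⁺ is present, so NolH is inactive.
With repressor OrvJ bound, *rudP* is not transcribed.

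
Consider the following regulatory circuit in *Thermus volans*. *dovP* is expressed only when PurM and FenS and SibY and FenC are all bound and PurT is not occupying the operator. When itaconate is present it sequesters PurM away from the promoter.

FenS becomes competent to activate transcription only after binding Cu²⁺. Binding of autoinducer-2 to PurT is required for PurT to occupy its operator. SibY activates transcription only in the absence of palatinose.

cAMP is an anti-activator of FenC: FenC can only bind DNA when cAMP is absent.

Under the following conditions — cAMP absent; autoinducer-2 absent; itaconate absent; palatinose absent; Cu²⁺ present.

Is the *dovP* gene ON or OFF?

Itaconate is absent, so PurM is active.
Cu²⁺ is present, so FenS is active.
Palatinose is absent, so SibY is active.
cAMP is absent, so FenC is active.
Autoinducer-2 is absent, so PurT is inactive.
No repressor is bound and PurM and FenS and SibY and FenC are active, so *dovP* is transcribed.

ON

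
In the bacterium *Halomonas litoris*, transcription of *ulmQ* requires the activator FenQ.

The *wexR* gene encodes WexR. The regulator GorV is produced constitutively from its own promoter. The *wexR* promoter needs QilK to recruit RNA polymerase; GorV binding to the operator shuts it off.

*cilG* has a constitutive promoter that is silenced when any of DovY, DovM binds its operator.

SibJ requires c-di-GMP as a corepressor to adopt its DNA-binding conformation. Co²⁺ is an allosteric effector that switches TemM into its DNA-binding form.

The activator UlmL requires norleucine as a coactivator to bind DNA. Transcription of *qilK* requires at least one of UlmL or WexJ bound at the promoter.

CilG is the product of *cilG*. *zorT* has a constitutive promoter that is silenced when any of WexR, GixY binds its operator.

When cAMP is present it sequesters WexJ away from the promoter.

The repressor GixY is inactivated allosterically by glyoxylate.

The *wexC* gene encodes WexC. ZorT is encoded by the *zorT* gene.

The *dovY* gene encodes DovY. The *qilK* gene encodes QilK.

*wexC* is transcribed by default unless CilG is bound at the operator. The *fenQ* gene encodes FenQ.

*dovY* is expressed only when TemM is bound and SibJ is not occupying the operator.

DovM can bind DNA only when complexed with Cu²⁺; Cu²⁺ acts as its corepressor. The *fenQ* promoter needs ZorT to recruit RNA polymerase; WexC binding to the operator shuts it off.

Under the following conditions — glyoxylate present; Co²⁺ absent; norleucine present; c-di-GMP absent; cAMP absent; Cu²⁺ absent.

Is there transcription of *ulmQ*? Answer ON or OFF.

ON

Co²⁺ is absent, so TemM is inactive.
c-di-GMP is absent, so SibJ is inactive.
Required activator TemM is absent, so *dovY* is not transcribed.
So DovY is not produced.
Cu²⁺ is absent, so DovM is inactive.
With no repressor bound, *cilG* is transcribed.
So CilG is produced and active.
With repressor CilG bound, *wexC* is not transcribed.
So WexC is not produced.
GorV is produced constitutively and is active.
Norleucine is present, so UlmL is active.
cAMP is absent, so WexJ is active.
Activator UlmL is present, so *qilK* is transcribed.
So QilK is produced and active.
With repressor GorV bound, *wexR* is not transcribed.
So WexR is not produced.
Glyoxylate is present, so GixY is inactive.
With no repressor bound, *zorT* is transcribed.
So ZorT is produced and active.
No repressor is bound and ZorT is active, so *fenQ* is transcribed.
So FenQ is produced and active.
No repressor is bound and FenQ is active, so *ulmQ* is transcribed.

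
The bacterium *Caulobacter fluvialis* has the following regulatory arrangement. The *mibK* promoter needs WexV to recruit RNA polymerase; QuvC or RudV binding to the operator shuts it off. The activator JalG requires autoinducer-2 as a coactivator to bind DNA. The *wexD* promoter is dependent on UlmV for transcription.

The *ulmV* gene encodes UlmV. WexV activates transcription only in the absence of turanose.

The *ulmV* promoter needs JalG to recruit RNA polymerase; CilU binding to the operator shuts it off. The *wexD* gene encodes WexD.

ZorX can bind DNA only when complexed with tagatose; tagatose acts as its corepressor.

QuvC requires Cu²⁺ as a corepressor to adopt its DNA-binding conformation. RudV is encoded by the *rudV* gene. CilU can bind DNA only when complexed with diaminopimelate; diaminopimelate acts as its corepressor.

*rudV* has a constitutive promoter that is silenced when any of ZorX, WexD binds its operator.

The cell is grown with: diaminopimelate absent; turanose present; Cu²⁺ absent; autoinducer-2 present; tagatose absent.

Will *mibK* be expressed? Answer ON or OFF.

OFF

Cu²⁺ is absent, so QuvC is inactive.
Tagatose is absent, so ZorX is inactive.
Autoinducer-2 is present, so JalG is active.
Diaminopimelate is absent, so CilU is inactive.
No repressor is bound and JalG is active, so *ulmV* is transcribed.
So UlmV is produced and active.
No repressor is bound and UlmV is active, so *wexD* is transcribed.
So WexD is produced and active.
With repressor WexD bound, *rudV* is not transcribed.
So RudV is not produced.
Turanose is present, so WexV is inactive.
Required activator WexV is absent, so *mibK* is not transcribed.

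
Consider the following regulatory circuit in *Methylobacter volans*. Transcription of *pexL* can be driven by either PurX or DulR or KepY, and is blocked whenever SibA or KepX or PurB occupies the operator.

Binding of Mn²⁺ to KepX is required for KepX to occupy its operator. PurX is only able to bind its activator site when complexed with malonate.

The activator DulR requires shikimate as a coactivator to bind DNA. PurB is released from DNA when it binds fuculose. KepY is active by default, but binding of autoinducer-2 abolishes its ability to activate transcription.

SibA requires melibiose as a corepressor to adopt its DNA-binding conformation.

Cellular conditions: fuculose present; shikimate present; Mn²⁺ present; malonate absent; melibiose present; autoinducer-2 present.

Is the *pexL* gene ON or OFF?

OFF

Malonate is absent, so PurX is inactive.
Melibiose is present, so SibA is active.
Shikimate is present, so DulR is active.
Mn²⁺ is present, so KepX is active.
Fuculose is present, so PurB is inactive.
Autoinducer-2 is present, so KepY is inactive.
With repressor SibA bound, *pexL* is not transcribed.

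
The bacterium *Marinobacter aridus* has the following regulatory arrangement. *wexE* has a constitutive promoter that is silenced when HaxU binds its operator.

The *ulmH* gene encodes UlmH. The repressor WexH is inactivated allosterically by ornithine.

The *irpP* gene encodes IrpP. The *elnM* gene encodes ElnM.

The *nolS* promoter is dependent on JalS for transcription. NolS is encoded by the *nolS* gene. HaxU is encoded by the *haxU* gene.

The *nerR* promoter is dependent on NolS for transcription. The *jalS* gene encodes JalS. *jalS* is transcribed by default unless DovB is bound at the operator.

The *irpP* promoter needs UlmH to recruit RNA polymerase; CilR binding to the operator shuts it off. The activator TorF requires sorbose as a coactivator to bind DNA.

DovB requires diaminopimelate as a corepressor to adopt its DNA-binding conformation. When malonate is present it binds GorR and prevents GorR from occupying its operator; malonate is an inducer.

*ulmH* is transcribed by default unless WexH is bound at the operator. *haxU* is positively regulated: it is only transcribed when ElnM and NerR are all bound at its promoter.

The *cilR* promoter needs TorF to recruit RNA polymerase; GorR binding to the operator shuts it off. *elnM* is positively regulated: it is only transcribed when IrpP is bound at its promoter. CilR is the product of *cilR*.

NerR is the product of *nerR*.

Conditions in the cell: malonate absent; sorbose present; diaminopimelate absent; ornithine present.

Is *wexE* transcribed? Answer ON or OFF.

Ornithine is present, so WexH is inactive.
With no repressor bound, *ulmH* is transcribed.
So UlmH is produced and active.
Malonate is absent, so GorR is active.
Sorbose is present, so TorF is active.
With repressor GorR bound, *cilR* is not transcribed.
So CilR is not produced.
No repressor is bound and UlmH is active, so *irpP* is transcribed.
So IrpP is produced and active.
No repressor is bound and IrpP is active, so *elnM* is transcribed.
So ElnM is produced and active.
Diaminopimelate is absent, so DovB is inactive.
With no repressor bound, *jalS* is transcribed.
So JalS is produced and active.
No repressor is bound and JalS is active, so *nolS* is transcribed.
So NolS is produced and active.
No repressor is bound and NolS is active, so *nerR* is transcribed.
So NerR is produced and active.
No repressor is bound and ElnM and NerR are active, so *haxU* is transcribed.
So HaxU is produced and active.
With repressor HaxU bound, *wexE* is not transcribed.

OFF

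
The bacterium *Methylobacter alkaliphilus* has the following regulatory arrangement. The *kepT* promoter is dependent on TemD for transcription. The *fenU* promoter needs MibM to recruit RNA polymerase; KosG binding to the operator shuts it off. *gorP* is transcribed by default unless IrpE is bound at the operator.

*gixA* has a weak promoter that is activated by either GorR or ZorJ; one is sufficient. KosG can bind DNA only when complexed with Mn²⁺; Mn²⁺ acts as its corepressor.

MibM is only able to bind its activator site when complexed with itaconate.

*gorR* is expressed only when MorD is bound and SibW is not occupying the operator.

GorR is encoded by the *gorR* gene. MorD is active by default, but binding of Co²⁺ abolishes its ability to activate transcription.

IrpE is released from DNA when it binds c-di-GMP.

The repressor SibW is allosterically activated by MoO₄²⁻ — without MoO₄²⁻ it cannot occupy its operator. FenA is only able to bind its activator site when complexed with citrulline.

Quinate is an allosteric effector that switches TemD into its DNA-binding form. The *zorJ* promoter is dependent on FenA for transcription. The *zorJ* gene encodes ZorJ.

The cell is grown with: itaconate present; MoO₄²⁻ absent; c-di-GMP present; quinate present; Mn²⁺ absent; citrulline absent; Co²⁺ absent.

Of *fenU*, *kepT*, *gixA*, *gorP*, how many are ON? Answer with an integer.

Itaconate is present, so MibM is active.
Mn²⁺ is absent, so KosG is inactive.
No repressor is bound and MibM is active, so *fenU* is transcribed.
→ *fenU* is ON.
Quinate is present, so TemD is active.
No repressor is bound and TemD is active, so *kepT* is transcribed.
→ *kepT* is ON.
Co²⁺ is absent, so MorD is active.
MoO₄²⁻ is absent, so SibW is inactive.
No repressor is bound and MorD is active, so *gorR* is transcribed.
So GorR is produced and active.
Citrulline is absent, so FenA is inactive.
Required activator FenA is absent, so *zorJ* is not transcribed.
So ZorJ is not produced.
Activator GorR is present, so *gixA* is transcribed.
→ *gixA* is ON.
c-di-GMP is present, so IrpE is inactive.
With no repressor bound, *gorP* is transcribed.
→ *gorP* is ON.
4 of the 4 genes are transcribed.

4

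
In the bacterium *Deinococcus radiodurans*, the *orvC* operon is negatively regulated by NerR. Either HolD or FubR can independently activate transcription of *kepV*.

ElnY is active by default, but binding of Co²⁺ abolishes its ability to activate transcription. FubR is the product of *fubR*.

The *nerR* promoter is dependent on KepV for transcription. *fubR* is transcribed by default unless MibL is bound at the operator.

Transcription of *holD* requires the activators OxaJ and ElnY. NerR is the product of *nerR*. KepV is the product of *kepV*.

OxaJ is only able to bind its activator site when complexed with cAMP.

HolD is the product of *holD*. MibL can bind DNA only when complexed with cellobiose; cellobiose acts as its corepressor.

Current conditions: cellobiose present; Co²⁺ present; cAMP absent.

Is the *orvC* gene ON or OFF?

cAMP is absent, so OxaJ is inactive.
Co²⁺ is present, so ElnY is inactive.
Required activator OxaJ is absent, so *holD* is not transcribed.
So HolD is not produced.
Cellobiose is present, so MibL is active.
With repressor MibL bound, *fubR* is not transcribed.
So FubR is not produced.
No activator is available at the *kepV* promoter, so *kepV* is not transcribed.
So KepV is not produced.
Required activator KepV is absent, so *nerR* is not transcribed.
So NerR is not produced.
With no repressor bound, *orvC* is transcribed.

ON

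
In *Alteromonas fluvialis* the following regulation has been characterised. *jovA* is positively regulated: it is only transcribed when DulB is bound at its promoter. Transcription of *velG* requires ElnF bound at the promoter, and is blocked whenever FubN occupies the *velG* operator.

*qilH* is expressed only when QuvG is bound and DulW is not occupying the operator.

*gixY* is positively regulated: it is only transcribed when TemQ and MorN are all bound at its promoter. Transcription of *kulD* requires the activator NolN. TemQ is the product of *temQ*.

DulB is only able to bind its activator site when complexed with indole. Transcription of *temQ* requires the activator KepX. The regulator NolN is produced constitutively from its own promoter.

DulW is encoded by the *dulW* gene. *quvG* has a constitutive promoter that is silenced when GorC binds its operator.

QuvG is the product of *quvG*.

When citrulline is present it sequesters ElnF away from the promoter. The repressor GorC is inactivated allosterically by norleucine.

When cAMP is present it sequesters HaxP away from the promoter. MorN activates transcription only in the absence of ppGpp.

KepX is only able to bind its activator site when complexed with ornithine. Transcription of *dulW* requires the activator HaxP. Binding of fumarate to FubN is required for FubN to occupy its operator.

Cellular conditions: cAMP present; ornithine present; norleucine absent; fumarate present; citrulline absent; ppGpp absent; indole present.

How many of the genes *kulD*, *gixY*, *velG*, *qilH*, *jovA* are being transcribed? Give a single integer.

NolN is produced constitutively and is active.
No repressor is bound and NolN is active, so *kulD* is transcribed.
→ *kulD* is ON.
Ornithine is present, so KepX is active.
No repressor is bound and KepX is active, so *temQ* is transcribed.
So TemQ is produced and active.
ppGpp is absent, so MorN is active.
No repressor is bound and TemQ and MorN are active, so *gixY* is transcribed.
→ *gixY* is ON.
Fumarate is present, so FubN is active.
Citrulline is absent, so ElnF is active.
With repressor FubN bound, *velG* is not transcribed.
→ *velG* is OFF.
Norleucine is absent, so GorC is active.
With repressor GorC bound, *quvG* is not transcribed.
So QuvG is not produced.
cAMP is present, so HaxP is inactive.
Required activator HaxP is absent, so *dulW* is not transcribed.
So DulW is not produced.
Required activator QuvG is absent, so *qilH* is not transcribed.
→ *qilH* is OFF.
Indole is present, so DulB is active.
No repressor is bound and DulB is active, so *jovA* is transcribed.
→ *jovA* is ON.
3 of the 5 genes are transcribed.

3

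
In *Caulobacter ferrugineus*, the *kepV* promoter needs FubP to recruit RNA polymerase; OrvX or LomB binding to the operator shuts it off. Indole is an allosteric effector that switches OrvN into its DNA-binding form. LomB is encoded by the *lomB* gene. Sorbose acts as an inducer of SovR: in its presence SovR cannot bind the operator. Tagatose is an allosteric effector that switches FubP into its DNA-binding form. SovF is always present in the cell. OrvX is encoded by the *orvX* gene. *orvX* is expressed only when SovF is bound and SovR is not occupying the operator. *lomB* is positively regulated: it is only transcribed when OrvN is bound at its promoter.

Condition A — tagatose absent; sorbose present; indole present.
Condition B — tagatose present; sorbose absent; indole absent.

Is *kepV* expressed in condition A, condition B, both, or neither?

Condition A:
Tagatose is absent, so FubP is inactive.
Sorbose is present, so SovR is inactive.
SovF is produced constitutively and is active.
No repressor is bound and SovF is active, so *orvX* is transcribed.
So OrvX is produced and active.
Indole is present, so OrvN is active.
No repressor is bound and OrvN is active, so *lomB* is transcribed.
So LomB is produced and active.
With repressor OrvX bound, *kepV* is not transcribed.
→ *kepV* is OFF in A.
Condition B:
Tagatose is present, so FubP is active.
Sorbose is absent, so SovR is active.
SovF is produced constitutively and is active.
With repressor SovR bound, *orvX* is not transcribed.
So OrvX is not produced.
Indole is absent, so OrvN is inactive.
Required activator OrvN is absent, so *lomB* is not transcribed.
So LomB is not produced.
No repressor is bound and FubP is active, so *kepV* is transcribed.
→ *kepV* is ON in B.

B only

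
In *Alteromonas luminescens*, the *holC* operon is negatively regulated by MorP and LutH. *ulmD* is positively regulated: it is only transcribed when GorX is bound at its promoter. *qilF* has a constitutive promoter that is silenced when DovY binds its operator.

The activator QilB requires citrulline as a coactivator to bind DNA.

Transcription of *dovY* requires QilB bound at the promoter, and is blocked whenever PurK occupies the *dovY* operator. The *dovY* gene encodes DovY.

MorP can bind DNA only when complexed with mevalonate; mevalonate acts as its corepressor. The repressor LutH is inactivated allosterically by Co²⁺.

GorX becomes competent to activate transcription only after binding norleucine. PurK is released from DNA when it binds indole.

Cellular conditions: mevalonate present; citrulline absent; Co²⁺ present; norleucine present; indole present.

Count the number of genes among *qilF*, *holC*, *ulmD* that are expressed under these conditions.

2

Citrulline is absent, so QilB is inactive.
Indole is present, so PurK is inactive.
Required activator QilB is absent, so *dovY* is not transcribed.
So DovY is not produced.
With no repressor bound, *qilF* is transcribed.
→ *qilF* is ON.
Mevalonate is present, so MorP is active.
Co²⁺ is present, so LutH is inactive.
With repressor MorP bound, *holC* is not transcribed.
→ *holC* is OFF.
Norleucine is present, so GorX is active.
No repressor is bound and GorX is active, so *ulmD* is transcribed.
→ *ulmD* is ON.
2 of the 3 genes are transcribed.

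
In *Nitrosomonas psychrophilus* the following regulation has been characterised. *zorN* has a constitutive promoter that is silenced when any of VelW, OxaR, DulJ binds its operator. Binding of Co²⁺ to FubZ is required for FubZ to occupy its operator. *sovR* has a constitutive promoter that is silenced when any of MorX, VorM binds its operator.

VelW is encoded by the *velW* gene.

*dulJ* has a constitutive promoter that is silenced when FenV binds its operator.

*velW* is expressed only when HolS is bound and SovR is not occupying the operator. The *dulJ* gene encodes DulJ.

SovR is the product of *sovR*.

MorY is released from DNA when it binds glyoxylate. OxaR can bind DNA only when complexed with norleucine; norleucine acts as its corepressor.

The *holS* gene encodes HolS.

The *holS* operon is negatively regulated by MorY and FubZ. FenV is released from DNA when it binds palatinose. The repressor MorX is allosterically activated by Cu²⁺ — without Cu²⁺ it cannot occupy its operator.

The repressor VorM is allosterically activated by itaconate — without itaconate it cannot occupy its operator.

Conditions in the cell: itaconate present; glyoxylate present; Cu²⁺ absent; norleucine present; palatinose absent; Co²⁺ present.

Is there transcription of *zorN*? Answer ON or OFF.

OFF

Glyoxylate is present, so MorY is inactive.
Co²⁺ is present, so FubZ is active.
With repressor FubZ bound, *holS* is not transcribed.
So HolS is not produced.
Cu²⁺ is absent, so MorX is inactive.
Itaconate is present, so VorM is active.
With repressor VorM bound, *sovR* is not transcribed.
So SovR is not produced.
Required activator HolS is absent, so *velW* is not transcribed.
So VelW is not produced.
Norleucine is present, so OxaR is active.
Palatinose is absent, so FenV is active.
With repressor FenV bound, *dulJ* is not transcribed.
So DulJ is not produced.
With repressor OxaR bound, *zorN* is not transcribed.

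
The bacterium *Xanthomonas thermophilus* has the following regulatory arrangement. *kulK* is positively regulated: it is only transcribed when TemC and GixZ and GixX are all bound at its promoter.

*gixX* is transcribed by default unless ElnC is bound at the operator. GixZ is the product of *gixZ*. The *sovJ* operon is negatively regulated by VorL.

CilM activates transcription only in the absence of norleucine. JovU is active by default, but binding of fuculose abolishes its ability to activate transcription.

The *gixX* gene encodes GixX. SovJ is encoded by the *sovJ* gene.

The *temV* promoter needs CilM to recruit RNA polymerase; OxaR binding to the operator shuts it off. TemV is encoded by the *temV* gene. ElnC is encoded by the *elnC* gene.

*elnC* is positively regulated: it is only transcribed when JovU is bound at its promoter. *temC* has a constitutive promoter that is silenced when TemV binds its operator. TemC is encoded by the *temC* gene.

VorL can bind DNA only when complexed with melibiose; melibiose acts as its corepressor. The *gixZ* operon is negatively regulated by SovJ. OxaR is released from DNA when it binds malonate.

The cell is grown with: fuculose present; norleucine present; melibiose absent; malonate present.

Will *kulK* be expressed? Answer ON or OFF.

Norleucine is present, so CilM is inactive.
Malonate is present, so OxaR is inactive.
Required activator CilM is absent, so *temV* is not transcribed.
So TemV is not produced.
With no repressor bound, *temC* is transcribed.
So TemC is produced and active.
Melibiose is absent, so VorL is inactive.
With no repressor bound, *sovJ* is transcribed.
So SovJ is produced and active.
With repressor SovJ bound, *gixZ* is not transcribed.
So GixZ is not produced.
Fuculose is present, so JovU is inactive.
Required activator JovU is absent, so *elnC* is not transcribed.
So ElnC is not produced.
With no repressor bound, *gixX* is transcribed.
So GixX is produced and active.
Required activator GixZ is absent, so *kulK* is not transcribed.

OFF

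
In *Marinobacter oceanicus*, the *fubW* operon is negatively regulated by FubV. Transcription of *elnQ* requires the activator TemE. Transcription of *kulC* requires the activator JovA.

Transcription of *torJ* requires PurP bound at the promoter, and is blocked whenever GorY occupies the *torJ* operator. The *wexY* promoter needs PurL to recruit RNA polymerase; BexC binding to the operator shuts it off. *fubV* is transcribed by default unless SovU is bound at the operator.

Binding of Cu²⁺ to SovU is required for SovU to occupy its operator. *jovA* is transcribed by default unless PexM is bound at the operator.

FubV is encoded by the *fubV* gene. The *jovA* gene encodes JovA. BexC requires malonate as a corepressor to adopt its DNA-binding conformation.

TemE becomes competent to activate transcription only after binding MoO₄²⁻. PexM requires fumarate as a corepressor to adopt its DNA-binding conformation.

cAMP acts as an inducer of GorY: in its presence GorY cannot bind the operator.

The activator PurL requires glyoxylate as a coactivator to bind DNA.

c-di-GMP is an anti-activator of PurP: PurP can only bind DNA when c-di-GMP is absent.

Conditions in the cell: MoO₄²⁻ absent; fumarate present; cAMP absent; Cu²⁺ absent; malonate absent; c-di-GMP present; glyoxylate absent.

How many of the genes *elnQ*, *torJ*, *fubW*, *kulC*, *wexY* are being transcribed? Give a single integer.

0

MoO₄²⁻ is absent, so TemE is inactive.
Required activator TemE is absent, so *elnQ* is not transcribed.
→ *elnQ* is OFF.
c-di-GMP is present, so PurP is inactive.
cAMP is absent, so GorY is active.
With repressor GorY bound, *torJ* is not transcribed.
→ *torJ* is OFF.
Cu²⁺ is absent, so SovU is inactive.
With no repressor bound, *fubV* is transcribed.
So FubV is produced and active.
With repressor FubV bound, *fubW* is not transcribed.
→ *fubW* is OFF.
Fumarate is present, so PexM is active.
With repressor PexM bound, *jovA* is not transcribed.
So JovA is not produced.
Required activator JovA is absent, so *kulC* is not transcribed.
→ *kulC* is OFF.
Glyoxylate is absent, so PurL is inactive.
Malonate is absent, so BexC is inactive.
Required activator PurL is absent, so *wexY* is not transcribed.
→ *wexY* is OFF.
0 of the 5 genes are transcribed.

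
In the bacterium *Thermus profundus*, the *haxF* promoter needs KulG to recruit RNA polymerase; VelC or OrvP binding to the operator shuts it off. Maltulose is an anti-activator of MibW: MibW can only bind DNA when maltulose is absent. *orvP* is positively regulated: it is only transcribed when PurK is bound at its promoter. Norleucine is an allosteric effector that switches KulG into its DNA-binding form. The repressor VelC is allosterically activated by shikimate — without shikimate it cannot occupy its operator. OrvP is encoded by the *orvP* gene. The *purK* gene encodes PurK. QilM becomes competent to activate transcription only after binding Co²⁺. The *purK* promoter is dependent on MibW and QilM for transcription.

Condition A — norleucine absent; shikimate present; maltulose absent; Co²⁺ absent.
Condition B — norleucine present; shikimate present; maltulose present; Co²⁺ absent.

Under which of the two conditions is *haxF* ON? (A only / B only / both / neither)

neither

Condition A:
Norleucine is absent, so KulG is inactive.
Shikimate is present, so VelC is active.
Maltulose is absent, so MibW is active.
Co²⁺ is absent, so QilM is inactive.
Required activator QilM is absent, so *purK* is not transcribed.
So PurK is not produced.
Required activator PurK is absent, so *orvP* is not transcribed.
So OrvP is not produced.
With repressor VelC bound, *haxF* is not transcribed.
→ *haxF* is OFF in A.
Condition B:
Norleucine is present, so KulG is active.
Shikimate is present, so VelC is active.
Maltulose is present, so MibW is inactive.
Co²⁺ is absent, so QilM is inactive.
Required activator MibW is absent, so *purK* is not transcribed.
So PurK is not produced.
Required activator PurK is absent, so *orvP* is not transcribed.
So OrvP is not produced.
With repressor VelC bound, *haxF* is not transcribed.
→ *haxF* is OFF in B.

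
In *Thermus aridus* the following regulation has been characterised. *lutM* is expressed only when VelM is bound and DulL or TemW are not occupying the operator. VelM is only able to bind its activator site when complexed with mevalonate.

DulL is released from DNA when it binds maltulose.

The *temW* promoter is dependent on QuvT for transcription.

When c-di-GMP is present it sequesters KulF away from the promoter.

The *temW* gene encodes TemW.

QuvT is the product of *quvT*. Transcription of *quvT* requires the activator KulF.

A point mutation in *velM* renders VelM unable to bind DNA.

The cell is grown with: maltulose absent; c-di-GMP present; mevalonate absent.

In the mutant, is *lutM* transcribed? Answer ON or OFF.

Maltulose is absent, so DulL is active.
c-di-GMP is present, so KulF is inactive.
Required activator KulF is absent, so *quvT* is not transcribed.
So QuvT is not produced.
Required activator QuvT is absent, so *temW* is not transcribed.
So TemW is not produced.
VelM is non-functional in this strain, so it has no effect.
With repressor DulL bound, *lutM* is not transcribed.

OFF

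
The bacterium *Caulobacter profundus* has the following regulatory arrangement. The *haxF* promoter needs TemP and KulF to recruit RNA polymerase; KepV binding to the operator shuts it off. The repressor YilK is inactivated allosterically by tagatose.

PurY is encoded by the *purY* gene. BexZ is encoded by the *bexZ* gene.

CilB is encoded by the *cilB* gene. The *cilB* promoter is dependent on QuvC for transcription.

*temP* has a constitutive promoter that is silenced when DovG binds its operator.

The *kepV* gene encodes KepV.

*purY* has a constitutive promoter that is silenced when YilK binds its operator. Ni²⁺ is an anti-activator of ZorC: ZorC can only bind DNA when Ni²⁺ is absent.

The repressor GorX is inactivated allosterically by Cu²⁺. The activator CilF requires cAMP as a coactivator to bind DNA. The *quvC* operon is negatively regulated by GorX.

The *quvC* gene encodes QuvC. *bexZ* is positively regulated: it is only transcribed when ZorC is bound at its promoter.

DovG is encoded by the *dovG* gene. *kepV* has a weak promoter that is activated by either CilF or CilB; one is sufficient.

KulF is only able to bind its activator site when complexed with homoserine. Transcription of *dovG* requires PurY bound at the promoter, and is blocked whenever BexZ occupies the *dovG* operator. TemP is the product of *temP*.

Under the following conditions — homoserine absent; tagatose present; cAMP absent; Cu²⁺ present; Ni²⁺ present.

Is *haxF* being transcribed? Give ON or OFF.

OFF

Ni²⁺ is present, so ZorC is inactive.
Required activator ZorC is absent, so *bexZ* is not transcribed.
So BexZ is not produced.
Tagatose is present, so YilK is inactive.
With no repressor bound, *purY* is transcribed.
So PurY is produced and active.
No repressor is bound and PurY is active, so *dovG* is transcribed.
So DovG is produced and active.
With repressor DovG bound, *temP* is not transcribed.
So TemP is not produced.
Homoserine is absent, so KulF is inactive.
cAMP is absent, so CilF is inactive.
Cu²⁺ is present, so GorX is inactive.
With no repressor bound, *quvC* is transcribed.
So QuvC is produced and active.
No repressor is bound and QuvC is active, so *cilB* is transcribed.
So CilB is produced and active.
Activator CilB is present, so *kepV* is transcribed.
So KepV is produced and active.
With repressor KepV bound, *haxF* is not transcribed.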